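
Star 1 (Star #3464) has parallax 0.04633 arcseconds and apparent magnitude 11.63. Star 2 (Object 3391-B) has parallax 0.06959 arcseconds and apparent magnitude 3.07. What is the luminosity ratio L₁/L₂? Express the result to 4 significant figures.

d₁ = 1/p₁ = 1/0.04633″ = 21.584 pc; d₂ = 1/p₂ = 1/0.06959″ = 14.37 pc.
M₁ = m₁ − 5 log₁₀ d₁ + 5 = 11.63 − 6.6707 + 5 = 9.9593.
M₂ = 3.07 − 5.7873 + 5 = 2.2827.
L₁/L₂ = 10^(0.4(M₂ − M₁)) = 10^(0.4 × (-7.6766)) = 10^(-3.07064) = 0.00084988.

L₁/L₂ = 0.0008499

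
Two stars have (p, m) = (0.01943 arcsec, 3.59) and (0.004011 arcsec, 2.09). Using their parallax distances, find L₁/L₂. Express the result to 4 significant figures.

L₁/L₂ = 0.01070

d₁ = 1/p₁ = 1/0.01943″ = 51.467 pc; d₂ = 1/p₂ = 1/0.004011″ = 249.31 pc.
M₁ = m₁ − 5 log₁₀ d₁ + 5 = 3.59 − 8.5576 + 5 = 0.0324.
M₂ = 2.09 − 11.9837 + 5 = -4.8937.
L₁/L₂ = 10^(0.4(M₂ − M₁)) = 10^(0.4 × (-4.9261)) = 10^(-1.97044) = 0.010704.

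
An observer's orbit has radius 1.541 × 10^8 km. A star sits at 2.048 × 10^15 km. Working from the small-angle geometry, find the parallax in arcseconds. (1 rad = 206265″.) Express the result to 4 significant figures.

θ ≈ B/d = (1.541 × 10^8) / (2.048 × 10^15) = 7.5244 × 10^-8 rad.
In arcseconds: 7.5244 × 10^-8 × 206265 = 0.01552″.

0.01552 arcsec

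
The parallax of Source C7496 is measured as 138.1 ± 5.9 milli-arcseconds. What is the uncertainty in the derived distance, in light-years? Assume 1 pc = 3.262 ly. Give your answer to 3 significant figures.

d = 1/p, so σ_d = σ_p / p².
σ_d = 0.00590 / (0.1381)² = 0.00590 / 0.019072 = 0.30935 pc = 0.30935 × 3.262 ly = 1.0091 ly.

1.01 ly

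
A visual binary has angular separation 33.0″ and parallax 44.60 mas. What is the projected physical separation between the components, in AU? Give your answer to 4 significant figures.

d = 1/p = 1/0.04460″ = 22.422 pc.
At distance d (pc), an angle of θ arcsec spans θ·d AU: s = 33.0 × 22.422 = 739.93 AU.

739.9 AU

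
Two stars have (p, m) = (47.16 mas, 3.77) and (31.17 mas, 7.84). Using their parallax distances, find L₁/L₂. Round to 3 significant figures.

d₁ = 1/p₁ = 1/0.04716″ = 21.204 pc; d₂ = 1/p₂ = 1/0.03117″ = 32.082 pc.
M₁ = m₁ − 5 log₁₀ d₁ + 5 = 3.77 − 6.6321 + 5 = 2.1379.
M₂ = 7.84 − 7.5313 + 5 = 5.3087.
L₁/L₂ = 10^(0.4(M₂ − M₁)) = 10^(0.4 × 3.1708) = 10^1.26832 = 18.549.

L₁/L₂ = 18.5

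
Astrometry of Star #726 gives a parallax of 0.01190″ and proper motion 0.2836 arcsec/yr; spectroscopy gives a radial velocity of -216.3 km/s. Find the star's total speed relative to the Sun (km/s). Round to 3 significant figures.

244 km/s

d = 1/p = 1/0.01190″ = 84.034 pc.
v_t = 4.740 μ d = 4.740 × 0.2836 × 84.034 = 112.96 km/s.
v = √(v_r² + v_t²) = √((-216.3)² + 112.96²) = √59545.7 = 244.02 km/s.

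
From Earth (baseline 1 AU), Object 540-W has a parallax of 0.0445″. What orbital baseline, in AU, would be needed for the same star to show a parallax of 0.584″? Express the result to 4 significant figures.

Parallax scales linearly with baseline: p ∝ B, so B = p_target / p_Earth × 1 AU.
B = 0.584 / 0.0445 = 13.124 AU.

13.12 AU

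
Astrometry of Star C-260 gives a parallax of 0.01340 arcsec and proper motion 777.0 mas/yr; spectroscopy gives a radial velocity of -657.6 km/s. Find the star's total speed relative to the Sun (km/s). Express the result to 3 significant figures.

d = 1/p = 1/0.01340″ = 74.627 pc.
μ = 777.0 mas/yr = 0.7770 ″/yr.
v_t = 4.740 μ d = 4.740 × 0.7770 × 74.627 = 274.85 km/s.
v = √(v_r² + v_t²) = √((-657.6)² + 274.85²) = √507980 = 712.73 km/s.

713 km/s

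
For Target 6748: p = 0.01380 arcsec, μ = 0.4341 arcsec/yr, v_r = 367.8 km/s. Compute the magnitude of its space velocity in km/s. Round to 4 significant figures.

396.9 km/s

d = 1/p = 1/0.01380″ = 72.464 pc.
v_t = 4.740 μ d = 4.740 × 0.4341 × 72.464 = 149.1 km/s.
v = √(v_r² + v_t²) = √(367.8² + 149.1²) = √157508 = 396.87 km/s.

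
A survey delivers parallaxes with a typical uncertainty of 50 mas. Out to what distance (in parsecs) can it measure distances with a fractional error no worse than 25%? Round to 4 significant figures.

σ_d/d = σ_p/p, so the condition is σ_p/p ≤ 0.25, i.e. p ≥ σ_p/0.25.
p_min = 50/0.25 = 200 mas = 0.2 arcsec.
d_max = 1/p_min = 1/0.2 = 5 pc.

5.000 pc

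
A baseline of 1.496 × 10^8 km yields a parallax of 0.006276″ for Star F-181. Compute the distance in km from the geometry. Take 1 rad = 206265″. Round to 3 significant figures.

4.92 × 10^15 km

θ = 0.006276″ = 0.006276/206265 = 3.0427 × 10^-8 rad.
d = B/θ = (1.496 × 10^8) / (3.0427 × 10^-8) = 4.9167 × 10^15 km.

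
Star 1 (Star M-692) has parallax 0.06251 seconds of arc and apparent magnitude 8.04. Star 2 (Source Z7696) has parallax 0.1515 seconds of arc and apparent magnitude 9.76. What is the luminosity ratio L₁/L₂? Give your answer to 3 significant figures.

L₁/L₂ = 28.6

d₁ = 1/p₁ = 1/0.06251″ = 15.997 pc; d₂ = 1/p₂ = 1/0.1515″ = 6.6007 pc.
M₁ = m₁ − 5 log₁₀ d₁ + 5 = 8.04 − 6.0202 + 5 = 7.0198.
M₂ = 9.76 − 4.0979 + 5 = 10.6621.
L₁/L₂ = 10^(0.4(M₂ − M₁)) = 10^(0.4 × 3.6423) = 10^1.45692 = 28.637.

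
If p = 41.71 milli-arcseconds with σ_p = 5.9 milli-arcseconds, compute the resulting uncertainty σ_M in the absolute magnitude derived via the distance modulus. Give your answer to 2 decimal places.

M = m − 5 log₁₀ d + 5 = m + 5 log₁₀ p + 5, so ∂M/∂p = 5/(p ln 10).
σ_M = (5/ln 10) · (σ_p/p) = 2.1715 × 5.9/41.71 = 2.1715 × 0.14145 = 0.30716.

σ_M = 0.31 mag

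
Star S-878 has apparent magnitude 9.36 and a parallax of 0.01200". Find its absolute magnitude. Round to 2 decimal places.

d = 1/p = 1/0.01200″ = 83.333 pc.
m − M = 5 log₁₀(83.333) − 5 = 9.6041 − 5 = 4.6041.
M = m − (m − M) = 9.36 − 4.6041 = 4.76.

M = 4.76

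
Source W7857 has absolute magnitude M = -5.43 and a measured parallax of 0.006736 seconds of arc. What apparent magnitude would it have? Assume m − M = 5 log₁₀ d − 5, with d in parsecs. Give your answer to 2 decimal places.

m = 0.43

d = 1/p = 1/0.006736″ = 148.46 pc.
m − M = 5 log₁₀ d − 5 = 5 log₁₀(148.46) − 5 = 10.8580 − 5 = 5.8580.
m = M + (m − M) = -5.43 + 5.8580 = 0.43.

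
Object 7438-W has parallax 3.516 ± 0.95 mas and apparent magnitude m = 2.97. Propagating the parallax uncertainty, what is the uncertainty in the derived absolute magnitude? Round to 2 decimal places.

M = m − 5 log₁₀ d + 5 = m + 5 log₁₀ p + 5, so ∂M/∂p = 5/(p ln 10).
σ_M = (5/ln 10) · (σ_p/p) = 2.1715 × 0.95/3.516 = 2.1715 × 0.27019 = 0.58672.

σ_M = 0.59 mag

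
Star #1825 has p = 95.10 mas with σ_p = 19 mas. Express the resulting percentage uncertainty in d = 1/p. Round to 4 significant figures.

19.98%

For d = 1/p, |σ_d/d| = |σ_p/p|.
σ_p/p = 19 / 95.10 = 0.19979 = 19.979%.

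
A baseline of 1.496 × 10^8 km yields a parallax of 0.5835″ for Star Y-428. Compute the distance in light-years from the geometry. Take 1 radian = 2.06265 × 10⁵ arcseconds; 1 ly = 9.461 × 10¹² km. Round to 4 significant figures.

θ = 0.5835″ = 0.5835/206265 = 2.8289 × 10^-6 rad.
d = B/θ = (1.496 × 10^8) / (2.8289 × 10^-6) = 5.2883 × 10^13 km = (5.2883 × 10^13) / (9.461 × 10^12) ly = 5.5896 ly.

5.590 ly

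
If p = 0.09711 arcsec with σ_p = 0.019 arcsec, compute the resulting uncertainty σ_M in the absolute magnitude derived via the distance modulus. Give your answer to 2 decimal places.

M = m − 5 log₁₀ d + 5 = m + 5 log₁₀ p + 5, so ∂M/∂p = 5/(p ln 10).
σ_M = (5/ln 10) · (σ_p/p) = 2.1715 × 0.019/0.09711 = 2.1715 × 0.19565 = 0.42485.

σ_M = 0.42 mag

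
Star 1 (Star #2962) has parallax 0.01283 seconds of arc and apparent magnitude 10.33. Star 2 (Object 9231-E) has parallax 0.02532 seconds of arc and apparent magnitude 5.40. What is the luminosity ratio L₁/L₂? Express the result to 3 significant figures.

L₁/L₂ = 0.0415

d₁ = 1/p₁ = 1/0.01283″ = 77.942 pc; d₂ = 1/p₂ = 1/0.02532″ = 39.494 pc.
M₁ = m₁ − 5 log₁₀ d₁ + 5 = 10.33 − 9.4589 + 5 = 5.8711.
M₂ = 5.40 − 7.9827 + 5 = 2.4173.
L₁/L₂ = 10^(0.4(M₂ − M₁)) = 10^(0.4 × (-3.4538)) = 10^(-1.38152) = 0.041541.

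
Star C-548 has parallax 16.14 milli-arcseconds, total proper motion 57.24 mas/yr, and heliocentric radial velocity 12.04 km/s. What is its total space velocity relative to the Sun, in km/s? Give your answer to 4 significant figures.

20.68 km/s

d = 1/p = 1/0.01614″ = 61.958 pc.
μ = 57.24 mas/yr = 0.05724 ″/yr.
v_t = 4.740 μ d = 4.740 × 0.05724 × 61.958 = 16.81 km/s.
v = √(v_r² + v_t²) = √(12.04² + 16.81²) = √427.538 = 20.677 km/s.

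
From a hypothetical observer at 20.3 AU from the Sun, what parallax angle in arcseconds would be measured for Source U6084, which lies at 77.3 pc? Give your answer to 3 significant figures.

p (arcsec) = B (AU) / d (pc).
p = 20.3 / 77.3 = 0.26261 arcsec.

0.263 arcsec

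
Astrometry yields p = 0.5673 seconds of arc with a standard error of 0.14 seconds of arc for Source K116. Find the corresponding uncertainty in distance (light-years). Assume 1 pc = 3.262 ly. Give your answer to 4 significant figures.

d = 1/p, so σ_d = σ_p / p².
σ_d = 0.140 / (0.5673)² = 0.140 / 0.32183 = 0.43501 pc = 0.43501 × 3.262 ly = 1.419 ly.

1.419 ly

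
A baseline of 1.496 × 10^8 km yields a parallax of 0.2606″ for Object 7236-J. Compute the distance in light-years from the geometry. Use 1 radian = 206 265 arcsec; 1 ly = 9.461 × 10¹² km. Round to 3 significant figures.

12.5 ly

θ = 0.2606″ = 0.2606/206265 = 1.2634 × 10^-6 rad.
d = B/θ = (1.496 × 10^8) / (1.2634 × 10^-6) = 1.1841 × 10^14 km = (1.1841 × 10^14) / (9.461 × 10^12) ly = 12.516 ly.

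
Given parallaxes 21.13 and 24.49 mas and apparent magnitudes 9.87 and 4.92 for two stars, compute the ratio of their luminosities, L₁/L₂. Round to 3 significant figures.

d₁ = 1/p₁ = 1/0.02113″ = 47.326 pc; d₂ = 1/p₂ = 1/0.02449″ = 40.833 pc.
M₁ = m₁ − 5 log₁₀ d₁ + 5 = 9.87 − 8.3755 + 5 = 6.4945.
M₂ = 4.92 − 8.0551 + 5 = 1.8649.
L₁/L₂ = 10^(0.4(M₂ − M₁)) = 10^(0.4 × (-4.6296)) = 10^(-1.85184) = 0.014066.

L₁/L₂ = 0.0141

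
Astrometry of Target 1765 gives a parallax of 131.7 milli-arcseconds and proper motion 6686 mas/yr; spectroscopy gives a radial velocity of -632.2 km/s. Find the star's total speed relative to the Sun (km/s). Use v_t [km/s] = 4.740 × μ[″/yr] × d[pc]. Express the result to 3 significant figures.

d = 1/p = 1/0.1317″ = 7.593 pc.
μ = 6686 mas/yr = 6.686 ″/yr.
v_t = 4.740 μ d = 4.740 × 6.686 × 7.593 = 240.63 km/s.
v = √(v_r² + v_t²) = √((-632.2)² + 240.63²) = √457580 = 676.45 km/s.

676 km/s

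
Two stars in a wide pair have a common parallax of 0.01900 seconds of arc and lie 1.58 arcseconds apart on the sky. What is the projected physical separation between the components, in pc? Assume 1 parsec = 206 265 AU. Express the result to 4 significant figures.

d = 1/p = 1/0.01900″ = 52.632 pc.
At distance d (pc), an angle of θ arcsec spans θ·d AU: s = 1.58 × 52.632 = 83.159 AU.
= 83.159 / 206265 = 0.00040317 pc.

0.0004032 pc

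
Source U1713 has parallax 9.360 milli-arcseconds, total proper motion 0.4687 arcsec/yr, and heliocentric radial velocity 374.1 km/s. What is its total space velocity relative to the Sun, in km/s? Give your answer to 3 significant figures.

443 km/s

d = 1/p = 1/0.009360″ = 106.84 pc.
v_t = 4.740 μ d = 4.740 × 0.4687 × 106.84 = 237.36 km/s.
v = √(v_r² + v_t²) = √(374.1² + 237.36²) = √196291 = 443.05 km/s.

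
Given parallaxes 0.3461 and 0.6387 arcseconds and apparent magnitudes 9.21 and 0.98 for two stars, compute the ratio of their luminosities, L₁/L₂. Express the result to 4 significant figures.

L₁/L₂ = 0.001739

d₁ = 1/p₁ = 1/0.3461″ = 2.8893 pc; d₂ = 1/p₂ = 1/0.6387″ = 1.5657 pc.
M₁ = m₁ − 5 log₁₀ d₁ + 5 = 9.21 − 2.3040 + 5 = 11.9060.
M₂ = 0.98 − 0.9735 + 5 = 5.0065.
L₁/L₂ = 10^(0.4(M₂ − M₁)) = 10^(0.4 × (-6.8995)) = 10^(-2.75980) = 0.0017386.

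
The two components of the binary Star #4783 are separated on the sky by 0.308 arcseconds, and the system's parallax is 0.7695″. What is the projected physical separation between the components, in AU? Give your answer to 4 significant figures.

0.4003 AU

d = 1/p = 1/0.7695″ = 1.2995 pc.
At distance d (pc), an angle of θ arcsec spans θ·d AU: s = 0.308 × 1.2995 = 0.40025 AU.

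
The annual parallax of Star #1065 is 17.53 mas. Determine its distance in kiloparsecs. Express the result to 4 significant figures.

p = 17.53 mas = 0.01753 arcsec.
d = 1/p = 1/0.01753 = 57.045 pc.
= 0.057045 kpc.

0.05705 kpc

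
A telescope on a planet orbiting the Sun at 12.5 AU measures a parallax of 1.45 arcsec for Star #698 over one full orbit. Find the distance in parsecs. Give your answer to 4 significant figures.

8.621 pc

With baseline B (in AU) and parallax p (in arcsec), d = B/p parsecs.
d = 12.5 / 1.45 = 8.6207 pc.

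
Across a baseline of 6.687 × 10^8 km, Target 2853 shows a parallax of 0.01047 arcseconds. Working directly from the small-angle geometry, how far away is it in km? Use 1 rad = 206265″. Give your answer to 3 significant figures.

θ = 0.01047″ = 0.01047/206265 = 5.0760 × 10^-8 rad.
d = B/θ = (6.687 × 10^8) / (5.0760 × 10^-8) = 1.3174 × 10^16 km.

1.32 × 10^16 km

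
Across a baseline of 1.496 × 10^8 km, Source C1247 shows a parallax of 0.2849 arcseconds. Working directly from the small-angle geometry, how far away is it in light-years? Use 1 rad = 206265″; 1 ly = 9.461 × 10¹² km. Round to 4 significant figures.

θ = 0.2849″ = 0.2849/206265 = 1.3812 × 10^-6 rad.
d = B/θ = (1.496 × 10^8) / (1.3812 × 10^-6) = 1.0831 × 10^14 km = (1.0831 × 10^14) / (9.461 × 10^12) ly = 11.448 ly.

11.45 ly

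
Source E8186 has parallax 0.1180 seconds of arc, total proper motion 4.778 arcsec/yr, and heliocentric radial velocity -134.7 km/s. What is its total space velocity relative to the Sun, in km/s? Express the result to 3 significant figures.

234 km/s

d = 1/p = 1/0.1180″ = 8.4746 pc.
v_t = 4.740 μ d = 4.740 × 4.778 × 8.4746 = 191.93 km/s.
v = √(v_r² + v_t²) = √((-134.7)² + 191.93²) = √54981.2 = 234.48 km/s.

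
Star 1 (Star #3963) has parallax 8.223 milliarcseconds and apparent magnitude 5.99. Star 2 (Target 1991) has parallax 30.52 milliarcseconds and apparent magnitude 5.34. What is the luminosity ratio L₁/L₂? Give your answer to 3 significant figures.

L₁/L₂ = 7.57

d₁ = 1/p₁ = 1/0.008223″ = 121.61 pc; d₂ = 1/p₂ = 1/0.03052″ = 32.765 pc.
M₁ = m₁ − 5 log₁₀ d₁ + 5 = 5.99 − 10.4248 + 5 = 0.5652.
M₂ = 5.34 − 7.5771 + 5 = 2.7629.
L₁/L₂ = 10^(0.4(M₂ − M₁)) = 10^(0.4 × 2.1977) = 10^0.87908 = 7.5697.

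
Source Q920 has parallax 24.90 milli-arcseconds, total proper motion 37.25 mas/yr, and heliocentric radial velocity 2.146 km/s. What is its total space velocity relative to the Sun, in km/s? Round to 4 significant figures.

7.409 km/s

d = 1/p = 1/0.02490″ = 40.161 pc.
μ = 37.25 mas/yr = 0.03725 ″/yr.
v_t = 4.740 μ d = 4.740 × 0.03725 × 40.161 = 7.091 km/s.
v = √(v_r² + v_t²) = √(2.146² + 7.091²) = √54.8876 = 7.4086 km/s.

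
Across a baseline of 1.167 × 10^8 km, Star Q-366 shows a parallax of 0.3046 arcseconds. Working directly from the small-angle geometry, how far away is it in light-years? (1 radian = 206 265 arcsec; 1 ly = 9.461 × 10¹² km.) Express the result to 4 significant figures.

8.353 ly

θ = 0.3046″ = 0.3046/206265 = 1.4767 × 10^-6 rad.
d = B/θ = (1.167 × 10^8) / (1.4767 × 10^-6) = 7.9028 × 10^13 km = (7.9028 × 10^13) / (9.461 × 10^12) ly = 8.353 ly.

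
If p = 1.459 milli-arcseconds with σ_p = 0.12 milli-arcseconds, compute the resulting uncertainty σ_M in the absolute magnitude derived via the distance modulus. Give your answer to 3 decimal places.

σ_M = 0.179 mag

M = m − 5 log₁₀ d + 5 = m + 5 log₁₀ p + 5, so ∂M/∂p = 5/(p ln 10).
σ_M = (5/ln 10) · (σ_p/p) = 2.1715 × 0.12/1.459 = 2.1715 × 0.082248 = 0.1786.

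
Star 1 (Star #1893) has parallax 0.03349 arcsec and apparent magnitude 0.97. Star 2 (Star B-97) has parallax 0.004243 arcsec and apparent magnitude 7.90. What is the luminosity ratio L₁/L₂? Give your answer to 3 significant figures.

L₁/L₂ = 9.50

d₁ = 1/p₁ = 1/0.03349″ = 29.86 pc; d₂ = 1/p₂ = 1/0.004243″ = 235.68 pc.
M₁ = m₁ − 5 log₁₀ d₁ + 5 = 0.97 − 7.3754 + 5 = -1.4054.
M₂ = 7.90 − 11.8616 + 5 = 1.0384.
L₁/L₂ = 10^(0.4(M₂ − M₁)) = 10^(0.4 × 2.4438) = 10^0.97752 = 9.4955.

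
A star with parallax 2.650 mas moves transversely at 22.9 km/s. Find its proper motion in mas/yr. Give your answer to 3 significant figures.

12.8 mas/yr

d = 1/p = 1/0.002650″ = 377.36 pc.
μ = v_t / (4.74 d) = 22.9 / (4.74 × 377.36) = 22.9 / 1788.7 = 0.012803 ″/yr = 12.803 mas/yr.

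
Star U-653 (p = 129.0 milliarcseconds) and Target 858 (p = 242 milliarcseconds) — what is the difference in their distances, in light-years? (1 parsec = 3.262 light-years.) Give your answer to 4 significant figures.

d_A = 1/0.1290″ = 7.7519 pc; d_B = 1/0.2420″ = 4.1322 pc.
|d_B − d_A| = |4.1322 − 7.7519| = 3.6197 pc = 3.6197 × 3.262 ly = 11.807 ly.

11.81 ly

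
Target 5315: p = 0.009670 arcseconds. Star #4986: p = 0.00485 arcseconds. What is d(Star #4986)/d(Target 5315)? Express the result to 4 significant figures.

Since d = 1/p, d_B/d_A = p_A/p_B.
= 0.009670 / 0.00485 = 1.9938.

1.994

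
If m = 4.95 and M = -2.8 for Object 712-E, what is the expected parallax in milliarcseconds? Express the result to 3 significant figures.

m − M = 4.95 − (-2.8) = 7.75.
d = 10^((m−M)/5 + 1) = 10^2.550 = 354.81 pc.
p = 1/d = 1/354.81 = 0.0028184 arcsec = 2.8184 mas.

2.82 mas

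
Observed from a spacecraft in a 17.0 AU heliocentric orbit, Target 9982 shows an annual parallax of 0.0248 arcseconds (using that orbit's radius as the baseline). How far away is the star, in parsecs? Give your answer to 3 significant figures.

685 pc

With baseline B (in AU) and parallax p (in arcsec), d = B/p parsecs.
d = 17.0 / 0.0248 = 685.48 pc.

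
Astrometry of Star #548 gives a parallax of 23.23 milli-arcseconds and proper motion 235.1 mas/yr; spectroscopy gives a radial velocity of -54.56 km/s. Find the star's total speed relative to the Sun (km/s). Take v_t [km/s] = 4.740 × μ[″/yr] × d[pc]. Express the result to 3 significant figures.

d = 1/p = 1/0.02323″ = 43.048 pc.
μ = 235.1 mas/yr = 0.2351 ″/yr.
v_t = 4.740 μ d = 4.740 × 0.2351 × 43.048 = 47.972 km/s.
v = √(v_r² + v_t²) = √((-54.56)² + 47.972²) = √5278.11 = 72.651 km/s.

72.7 km/s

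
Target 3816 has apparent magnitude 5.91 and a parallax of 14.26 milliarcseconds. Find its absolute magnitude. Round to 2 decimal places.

M = 1.68

d = 1/p = 1/0.01426″ = 70.126 pc.
m − M = 5 log₁₀(70.126) − 5 = 9.2294 − 5 = 4.2294.
M = m − (m − M) = 5.91 − 4.2294 = 1.68.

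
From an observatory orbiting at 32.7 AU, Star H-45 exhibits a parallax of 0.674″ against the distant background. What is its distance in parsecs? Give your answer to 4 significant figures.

48.52 pc

With baseline B (in AU) and parallax p (in arcsec), d = B/p parsecs.
d = 32.7 / 0.674 = 48.516 pc.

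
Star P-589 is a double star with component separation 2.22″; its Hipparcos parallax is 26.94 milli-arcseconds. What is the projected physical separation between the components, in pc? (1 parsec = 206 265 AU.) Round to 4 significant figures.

d = 1/p = 1/0.02694″ = 37.12 pc.
At distance d (pc), an angle of θ arcsec spans θ·d AU: s = 2.22 × 37.12 = 82.406 AU.
= 82.406 / 206265 = 0.00039952 pc.

0.0003995 pc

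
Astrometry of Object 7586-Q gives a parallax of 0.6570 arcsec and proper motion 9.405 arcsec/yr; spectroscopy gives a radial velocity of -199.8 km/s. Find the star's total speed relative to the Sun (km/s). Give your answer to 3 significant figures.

d = 1/p = 1/0.6570″ = 1.5221 pc.
v_t = 4.740 μ d = 4.740 × 9.405 × 1.5221 = 67.855 km/s.
v = √(v_r² + v_t²) = √((-199.8)² + 67.855²) = √44524.3 = 211.01 km/s.

211 km/s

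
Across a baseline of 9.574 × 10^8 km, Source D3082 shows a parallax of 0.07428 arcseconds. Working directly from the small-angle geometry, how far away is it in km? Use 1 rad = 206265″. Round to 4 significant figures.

θ = 0.07428″ = 0.07428/206265 = 3.6012 × 10^-7 rad.
d = B/θ = (9.574 × 10^8) / (3.6012 × 10^-7) = 2.6586 × 10^15 km.

2.659 × 10^15 km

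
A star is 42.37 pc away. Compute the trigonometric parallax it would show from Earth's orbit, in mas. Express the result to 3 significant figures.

p = 1/d = 1/42.37 = 0.023602 arcsec.
= 0.023602 × 1000 = 23.602 mas.

23.6 mas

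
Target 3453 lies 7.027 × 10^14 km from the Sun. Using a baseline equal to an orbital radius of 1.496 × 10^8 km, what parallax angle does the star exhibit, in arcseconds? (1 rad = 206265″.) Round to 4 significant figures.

θ ≈ B/d = (1.496 × 10^8) / (7.027 × 10^14) = 2.1289 × 10^-7 rad.
In arcseconds: 2.1289 × 10^-7 × 206265 = 0.043912″.

0.04391 arcsec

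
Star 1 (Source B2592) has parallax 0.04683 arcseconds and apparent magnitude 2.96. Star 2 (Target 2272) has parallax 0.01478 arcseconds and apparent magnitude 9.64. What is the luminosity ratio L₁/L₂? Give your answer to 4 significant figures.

L₁/L₂ = 46.81

d₁ = 1/p₁ = 1/0.04683″ = 21.354 pc; d₂ = 1/p₂ = 1/0.01478″ = 67.659 pc.
M₁ = m₁ − 5 log₁₀ d₁ + 5 = 2.96 − 6.6474 + 5 = 1.3126.
M₂ = 9.64 − 9.1516 + 5 = 5.4884.
L₁/L₂ = 10^(0.4(M₂ − M₁)) = 10^(0.4 × 4.1758) = 10^1.67032 = 46.808.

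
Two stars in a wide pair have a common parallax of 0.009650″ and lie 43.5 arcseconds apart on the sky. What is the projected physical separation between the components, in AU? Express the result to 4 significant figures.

d = 1/p = 1/0.009650″ = 103.63 pc.
At distance d (pc), an angle of θ arcsec spans θ·d AU: s = 43.5 × 103.63 = 4507.9 AU.

4508 AU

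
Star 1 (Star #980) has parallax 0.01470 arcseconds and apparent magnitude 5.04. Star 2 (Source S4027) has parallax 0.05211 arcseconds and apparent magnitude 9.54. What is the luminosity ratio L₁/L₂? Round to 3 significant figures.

d₁ = 1/p₁ = 1/0.01470″ = 68.027 pc; d₂ = 1/p₂ = 1/0.05211″ = 19.19 pc.
M₁ = m₁ − 5 log₁₀ d₁ + 5 = 5.04 − 9.1634 + 5 = 0.8766.
M₂ = 9.54 − 6.4154 + 5 = 8.1246.
L₁/L₂ = 10^(0.4(M₂ − M₁)) = 10^(0.4 × 7.2480) = 10^2.89920 = 792.87.

L₁/L₂ = 793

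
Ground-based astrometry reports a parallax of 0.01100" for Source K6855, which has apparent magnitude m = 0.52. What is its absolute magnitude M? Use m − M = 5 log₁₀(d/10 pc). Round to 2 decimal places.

M = -4.27

d = 1/p = 1/0.01100″ = 90.909 pc.
m − M = 5 log₁₀(90.909) − 5 = 9.7930 − 5 = 4.7930.
M = m − (m − M) = 0.52 − 4.7930 = -4.27.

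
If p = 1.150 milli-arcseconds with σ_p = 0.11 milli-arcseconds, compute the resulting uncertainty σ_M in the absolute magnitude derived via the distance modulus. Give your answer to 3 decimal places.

σ_M = 0.208 mag

M = m − 5 log₁₀ d + 5 = m + 5 log₁₀ p + 5, so ∂M/∂p = 5/(p ln 10).
σ_M = (5/ln 10) · (σ_p/p) = 2.1715 × 0.11/1.150 = 2.1715 × 0.095652 = 0.20771.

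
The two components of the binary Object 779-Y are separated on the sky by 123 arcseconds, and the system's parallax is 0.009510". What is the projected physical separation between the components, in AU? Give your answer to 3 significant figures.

d = 1/p = 1/0.009510″ = 105.15 pc.
At distance d (pc), an angle of θ arcsec spans θ·d AU: s = 123 × 105.15 = 12933 AU.

12900 AU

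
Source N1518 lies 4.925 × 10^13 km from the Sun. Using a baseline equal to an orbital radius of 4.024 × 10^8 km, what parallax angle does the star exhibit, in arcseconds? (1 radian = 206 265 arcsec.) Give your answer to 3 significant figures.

θ ≈ B/d = (4.024 × 10^8) / (4.925 × 10^13) = 8.1706 × 10^-6 rad.
In arcseconds: 8.1706 × 10^-6 × 206265 = 1.6853″.

1.69 arcsec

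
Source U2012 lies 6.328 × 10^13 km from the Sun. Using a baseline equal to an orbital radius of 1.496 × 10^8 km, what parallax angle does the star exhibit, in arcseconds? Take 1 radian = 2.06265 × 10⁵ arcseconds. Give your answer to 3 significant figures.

θ ≈ B/d = (1.496 × 10^8) / (6.328 × 10^13) = 2.3641 × 10^-6 rad.
In arcseconds: 2.3641 × 10^-6 × 206265 = 0.48763″.

0.488 arcsec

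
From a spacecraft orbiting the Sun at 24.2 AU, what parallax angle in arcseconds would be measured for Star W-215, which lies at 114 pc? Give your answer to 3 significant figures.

0.212 arcsec

p (arcsec) = B (AU) / d (pc).
p = 24.2 / 114 = 0.21228 arcsec.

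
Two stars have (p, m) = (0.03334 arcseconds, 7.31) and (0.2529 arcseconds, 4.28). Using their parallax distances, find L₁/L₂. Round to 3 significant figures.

d₁ = 1/p₁ = 1/0.03334″ = 29.994 pc; d₂ = 1/p₂ = 1/0.2529″ = 3.9541 pc.
M₁ = m₁ − 5 log₁₀ d₁ + 5 = 7.31 − 7.3852 + 5 = 4.9248.
M₂ = 4.28 − 2.9852 + 5 = 6.2948.
L₁/L₂ = 10^(0.4(M₂ − M₁)) = 10^(0.4 × 1.3700) = 10^0.54800 = 3.5318.

L₁/L₂ = 3.53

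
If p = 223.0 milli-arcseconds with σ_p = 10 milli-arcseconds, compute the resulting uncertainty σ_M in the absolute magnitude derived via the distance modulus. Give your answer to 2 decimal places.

σ_M = 0.10 mag

M = m − 5 log₁₀ d + 5 = m + 5 log₁₀ p + 5, so ∂M/∂p = 5/(p ln 10).
σ_M = (5/ln 10) · (σ_p/p) = 2.1715 × 10/223.0 = 2.1715 × 0.044843 = 0.097377.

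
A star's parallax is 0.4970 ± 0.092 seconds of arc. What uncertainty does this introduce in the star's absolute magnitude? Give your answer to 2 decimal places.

σ_M = 0.40 mag

M = m − 5 log₁₀ d + 5 = m + 5 log₁₀ p + 5, so ∂M/∂p = 5/(p ln 10).
σ_M = (5/ln 10) · (σ_p/p) = 2.1715 × 0.092/0.4970 = 2.1715 × 0.18511 = 0.40197.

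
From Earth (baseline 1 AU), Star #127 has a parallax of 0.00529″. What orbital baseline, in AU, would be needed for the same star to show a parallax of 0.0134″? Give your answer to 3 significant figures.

2.53 AU

Parallax scales linearly with baseline: p ∝ B, so B = p_target / p_Earth × 1 AU.
B = 0.0134 / 0.00529 = 2.5331 AU.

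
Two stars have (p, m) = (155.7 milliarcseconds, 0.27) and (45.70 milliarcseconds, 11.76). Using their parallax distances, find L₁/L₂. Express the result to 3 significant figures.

L₁/L₂ = 3400

d₁ = 1/p₁ = 1/0.1557″ = 6.4226 pc; d₂ = 1/p₂ = 1/0.04570″ = 21.882 pc.
M₁ = m₁ − 5 log₁₀ d₁ + 5 = 0.27 − 4.0386 + 5 = 1.2314.
M₂ = 11.76 − 6.7004 + 5 = 10.0596.
L₁/L₂ = 10^(0.4(M₂ − M₁)) = 10^(0.4 × 8.8282) = 10^3.53128 = 3398.4.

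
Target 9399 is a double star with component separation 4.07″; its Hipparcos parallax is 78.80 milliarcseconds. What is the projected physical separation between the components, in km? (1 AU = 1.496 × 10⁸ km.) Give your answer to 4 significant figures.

7.727 × 10^9 km

d = 1/p = 1/0.07880″ = 12.69 pc.
At distance d (pc), an angle of θ arcsec spans θ·d AU: s = 4.07 × 12.69 = 51.648 AU.
= 51.648 × 1.496 × 10⁸ km = 7.7265 × 10^9 km.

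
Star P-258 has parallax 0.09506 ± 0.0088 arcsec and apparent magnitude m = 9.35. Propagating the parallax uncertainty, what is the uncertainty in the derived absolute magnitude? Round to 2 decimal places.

M = m − 5 log₁₀ d + 5 = m + 5 log₁₀ p + 5, so ∂M/∂p = 5/(p ln 10).
σ_M = (5/ln 10) · (σ_p/p) = 2.1715 × 0.0088/0.09506 = 2.1715 × 0.092573 = 0.20102.

σ_M = 0.20 mag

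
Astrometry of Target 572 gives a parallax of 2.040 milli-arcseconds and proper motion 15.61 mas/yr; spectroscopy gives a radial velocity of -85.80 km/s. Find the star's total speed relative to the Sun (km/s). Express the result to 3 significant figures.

d = 1/p = 1/0.002040″ = 490.2 pc.
μ = 15.61 mas/yr = 0.01561 ″/yr.
v_t = 4.740 μ d = 4.740 × 0.01561 × 490.2 = 36.271 km/s.
v = √(v_r² + v_t²) = √((-85.80)² + 36.271²) = √8677.23 = 93.152 km/s.

93.2 km/s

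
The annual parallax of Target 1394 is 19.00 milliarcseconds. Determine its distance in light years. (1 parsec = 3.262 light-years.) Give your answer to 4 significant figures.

171.7 light years

p = 19.00 milliarcseconds = 0.01900 arcsec.
d = 1/p = 1/0.01900 = 52.632 pc.
In light-years: 52.632 × 3.262 = 171.69 ly.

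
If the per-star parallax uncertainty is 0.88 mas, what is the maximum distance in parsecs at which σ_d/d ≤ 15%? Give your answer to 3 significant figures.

σ_d/d = σ_p/p, so the condition is σ_p/p ≤ 0.15, i.e. p ≥ σ_p/0.15.
p_min = 0.88/0.15 = 5.8667 mas = 0.0058667 arcsec.
d_max = 1/p_min = 1/0.0058667 = 170.45 pc.

170 pc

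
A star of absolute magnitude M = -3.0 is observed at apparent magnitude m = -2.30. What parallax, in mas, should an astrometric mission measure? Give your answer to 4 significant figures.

m − M = -2.30 − (-3.0) = 0.70.
d = 10^((m−M)/5 + 1) = 10^1.140 = 13.804 pc.
p = 1/d = 1/13.804 = 0.072443 arcsec = 72.443 mas.

72.44 mas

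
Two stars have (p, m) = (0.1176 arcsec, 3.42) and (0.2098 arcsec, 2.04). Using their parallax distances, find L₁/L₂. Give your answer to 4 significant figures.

L₁/L₂ = 0.8929

d₁ = 1/p₁ = 1/0.1176″ = 8.5034 pc; d₂ = 1/p₂ = 1/0.2098″ = 4.7664 pc.
M₁ = m₁ − 5 log₁₀ d₁ + 5 = 3.42 − 4.6480 + 5 = 3.7720.
M₂ = 2.04 − 3.3910 + 5 = 3.6490.
L₁/L₂ = 10^(0.4(M₂ − M₁)) = 10^(0.4 × (-0.1230)) = 10^(-0.04920) = 0.89289.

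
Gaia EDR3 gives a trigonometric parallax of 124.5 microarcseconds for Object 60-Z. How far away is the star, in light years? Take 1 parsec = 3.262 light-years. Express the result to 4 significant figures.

26200 light years

p = 124.5 microarcseconds = 0.0001245 arcsec.
d = 1/p = 1/0.0001245 = 8032.1 pc.
In light-years: 8032.1 × 3.262 = 26201 ly.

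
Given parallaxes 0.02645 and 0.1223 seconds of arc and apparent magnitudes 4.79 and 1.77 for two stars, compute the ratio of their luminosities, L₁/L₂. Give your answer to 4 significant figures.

L₁/L₂ = 1.324

d₁ = 1/p₁ = 1/0.02645″ = 37.807 pc; d₂ = 1/p₂ = 1/0.1223″ = 8.1766 pc.
M₁ = m₁ − 5 log₁₀ d₁ + 5 = 4.79 − 7.8879 + 5 = 1.9021.
M₂ = 1.77 − 4.5629 + 5 = 2.2071.
L₁/L₂ = 10^(0.4(M₂ − M₁)) = 10^(0.4 × 0.3050) = 10^0.12200 = 1.3243.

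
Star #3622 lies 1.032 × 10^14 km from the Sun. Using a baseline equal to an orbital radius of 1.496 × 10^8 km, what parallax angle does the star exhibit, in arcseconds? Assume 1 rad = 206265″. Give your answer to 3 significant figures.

0.299 arcsec

θ ≈ B/d = (1.496 × 10^8) / (1.032 × 10^14) = 1.4496 × 10^-6 rad.
In arcseconds: 1.4496 × 10^-6 × 206265 = 0.299″.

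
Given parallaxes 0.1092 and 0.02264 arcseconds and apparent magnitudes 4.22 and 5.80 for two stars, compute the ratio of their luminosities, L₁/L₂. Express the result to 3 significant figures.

d₁ = 1/p₁ = 1/0.1092″ = 9.1575 pc; d₂ = 1/p₂ = 1/0.02264″ = 44.17 pc.
M₁ = m₁ − 5 log₁₀ d₁ + 5 = 4.22 − 4.8089 + 5 = 4.4111.
M₂ = 5.80 − 8.2256 + 5 = 2.5744.
L₁/L₂ = 10^(0.4(M₂ − M₁)) = 10^(0.4 × (-1.8367)) = 10^(-0.73468) = 0.18421.

L₁/L₂ = 0.184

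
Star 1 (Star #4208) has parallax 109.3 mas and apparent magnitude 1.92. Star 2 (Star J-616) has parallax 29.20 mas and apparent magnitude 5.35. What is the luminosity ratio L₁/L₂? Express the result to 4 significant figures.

d₁ = 1/p₁ = 1/0.1093″ = 9.1491 pc; d₂ = 1/p₂ = 1/0.02920″ = 34.247 pc.
M₁ = m₁ − 5 log₁₀ d₁ + 5 = 1.92 − 4.8069 + 5 = 2.1131.
M₂ = 5.35 − 7.6731 + 5 = 2.6769.
L₁/L₂ = 10^(0.4(M₂ − M₁)) = 10^(0.4 × 0.5638) = 10^0.22552 = 1.6808.

L₁/L₂ = 1.681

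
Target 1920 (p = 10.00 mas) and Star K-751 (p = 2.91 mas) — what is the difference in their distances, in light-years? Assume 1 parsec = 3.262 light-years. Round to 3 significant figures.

d_A = 1/0.01000″ = 100 pc; d_B = 1/0.002910″ = 343.64 pc.
|d_B − d_A| = |343.64 − 100| = 243.64 pc = 243.64 × 3.262 ly = 794.75 ly.

795 ly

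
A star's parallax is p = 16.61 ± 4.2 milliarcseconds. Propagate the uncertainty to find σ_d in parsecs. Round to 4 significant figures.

d = 1/p, so σ_d = σ_p / p².
σ_d = 0.00420 / (0.01661)² = 0.00420 / 0.00027589 = 15.223 pc.

15.22 pc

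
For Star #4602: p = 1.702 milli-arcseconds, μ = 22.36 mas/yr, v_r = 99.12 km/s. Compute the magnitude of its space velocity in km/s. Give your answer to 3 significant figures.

117 km/s

d = 1/p = 1/0.001702″ = 587.54 pc.
μ = 22.36 mas/yr = 0.02236 ″/yr.
v_t = 4.740 μ d = 4.740 × 0.02236 × 587.54 = 62.271 km/s.
v = √(v_r² + v_t²) = √(99.12² + 62.271²) = √13702.5 = 117.06 km/s.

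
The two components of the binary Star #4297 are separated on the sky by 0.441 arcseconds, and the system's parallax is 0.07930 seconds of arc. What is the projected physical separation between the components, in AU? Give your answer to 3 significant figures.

d = 1/p = 1/0.07930″ = 12.61 pc.
At distance d (pc), an angle of θ arcsec spans θ·d AU: s = 0.441 × 12.61 = 5.561 AU.

5.56 AU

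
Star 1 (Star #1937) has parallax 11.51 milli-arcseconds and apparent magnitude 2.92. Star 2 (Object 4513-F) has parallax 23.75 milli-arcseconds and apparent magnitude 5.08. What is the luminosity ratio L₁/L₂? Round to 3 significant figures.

L₁/L₂ = 31.1

d₁ = 1/p₁ = 1/0.01151″ = 86.881 pc; d₂ = 1/p₂ = 1/0.02375″ = 42.105 pc.
M₁ = m₁ − 5 log₁₀ d₁ + 5 = 2.92 − 9.6946 + 5 = -1.7746.
M₂ = 5.08 − 8.1217 + 5 = 1.9583.
L₁/L₂ = 10^(0.4(M₂ − M₁)) = 10^(0.4 × 3.7329) = 10^1.49316 = 31.129.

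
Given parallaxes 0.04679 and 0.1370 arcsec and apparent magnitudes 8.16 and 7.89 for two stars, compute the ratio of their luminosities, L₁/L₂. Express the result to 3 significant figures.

d₁ = 1/p₁ = 1/0.04679″ = 21.372 pc; d₂ = 1/p₂ = 1/0.1370″ = 7.2993 pc.
M₁ = m₁ − 5 log₁₀ d₁ + 5 = 8.16 − 6.6492 + 5 = 6.5108.
M₂ = 7.89 − 4.3164 + 5 = 8.5736.
L₁/L₂ = 10^(0.4(M₂ − M₁)) = 10^(0.4 × 2.0628) = 10^0.82512 = 6.6853.

L₁/L₂ = 6.69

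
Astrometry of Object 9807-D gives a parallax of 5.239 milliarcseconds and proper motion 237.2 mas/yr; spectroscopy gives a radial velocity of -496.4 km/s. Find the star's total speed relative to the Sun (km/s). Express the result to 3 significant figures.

541 km/s

d = 1/p = 1/0.005239″ = 190.88 pc.
μ = 237.2 mas/yr = 0.2372 ″/yr.
v_t = 4.740 μ d = 4.740 × 0.2372 × 190.88 = 214.61 km/s.
v = √(v_r² + v_t²) = √((-496.4)² + 214.61²) = √292470 = 540.8 km/s.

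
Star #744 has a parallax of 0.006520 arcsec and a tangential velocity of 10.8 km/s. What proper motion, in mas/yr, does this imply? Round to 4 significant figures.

14.86 mas/yr

d = 1/p = 1/0.006520″ = 153.37 pc.
μ = v_t / (4.74 d) = 10.8 / (4.74 × 153.37) = 10.8 / 726.97 = 0.014856 ″/yr = 14.856 mas/yr.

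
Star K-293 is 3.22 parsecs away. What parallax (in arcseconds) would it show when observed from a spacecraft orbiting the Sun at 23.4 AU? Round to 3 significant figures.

p (arcsec) = B (AU) / d (pc).
p = 23.4 / 3.22 = 7.2671 arcsec.

7.27 arcsec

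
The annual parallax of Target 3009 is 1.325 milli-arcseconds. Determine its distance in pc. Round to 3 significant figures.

755 pc

p = 1.325 milli-arcseconds = 0.001325 arcsec.
d = 1/p = 1/0.001325 = 754.72 pc.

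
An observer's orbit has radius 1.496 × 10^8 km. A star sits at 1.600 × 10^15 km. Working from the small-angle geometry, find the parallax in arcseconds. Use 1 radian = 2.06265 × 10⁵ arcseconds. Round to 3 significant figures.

0.0193 arcsec

θ ≈ B/d = (1.496 × 10^8) / (1.600 × 10^15) = 9.3500 × 10^-8 rad.
In arcseconds: 9.3500 × 10^-8 × 206265 = 0.019286″.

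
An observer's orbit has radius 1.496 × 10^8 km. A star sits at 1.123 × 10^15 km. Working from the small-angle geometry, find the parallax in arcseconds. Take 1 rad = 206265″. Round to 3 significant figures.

0.0275 arcsec

θ ≈ B/d = (1.496 × 10^8) / (1.123 × 10^15) = 1.3321 × 10^-7 rad.
In arcseconds: 1.3321 × 10^-7 × 206265 = 0.027477″.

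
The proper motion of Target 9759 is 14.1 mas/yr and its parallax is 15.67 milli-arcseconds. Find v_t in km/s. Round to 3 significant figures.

4.27 km/s

d = 1/p = 1/0.01567″ = 63.816 pc.
μ = 14.1 mas/yr = 0.0141 ″/yr.
v_t = 4.74 × μ × d = 4.74 × 0.0141 × 63.816 = 4.2651 km/s.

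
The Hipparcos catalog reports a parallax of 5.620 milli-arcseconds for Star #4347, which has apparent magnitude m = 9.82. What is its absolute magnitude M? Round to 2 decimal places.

M = 3.57

d = 1/p = 1/0.005620″ = 177.94 pc.
m − M = 5 log₁₀(177.94) − 5 = 11.2514 − 5 = 6.2514.
M = m − (m − M) = 9.82 − 6.2514 = 3.57.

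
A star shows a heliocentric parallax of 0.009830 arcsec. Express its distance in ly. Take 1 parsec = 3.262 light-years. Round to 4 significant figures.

d = 1/p = 1/0.009830 = 101.73 pc.
In light-years: 101.73 × 3.262 = 331.84 ly.

331.8 ly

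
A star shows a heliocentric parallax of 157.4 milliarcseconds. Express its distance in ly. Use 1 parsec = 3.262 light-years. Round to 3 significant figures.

20.7 ly

p = 157.4 milliarcseconds = 0.1574 arcsec.
d = 1/p = 1/0.1574 = 6.3532 pc.
In light-years: 6.3532 × 3.262 = 20.724 ly.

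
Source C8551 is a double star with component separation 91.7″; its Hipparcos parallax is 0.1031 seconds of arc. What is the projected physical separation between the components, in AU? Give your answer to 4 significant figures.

d = 1/p = 1/0.1031″ = 9.6993 pc.
At distance d (pc), an angle of θ arcsec spans θ·d AU: s = 91.7 × 9.6993 = 889.43 AU.

889.4 AU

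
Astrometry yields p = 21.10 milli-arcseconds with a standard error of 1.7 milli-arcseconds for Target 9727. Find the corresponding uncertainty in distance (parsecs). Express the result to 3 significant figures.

3.82 pc

d = 1/p, so σ_d = σ_p / p².
σ_d = 0.00170 / (0.02110)² = 0.00170 / 0.00044521 = 3.8184 pc.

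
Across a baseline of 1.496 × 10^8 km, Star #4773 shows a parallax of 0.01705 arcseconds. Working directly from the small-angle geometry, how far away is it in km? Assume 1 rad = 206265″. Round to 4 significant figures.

1.810 × 10^15 km

θ = 0.01705″ = 0.01705/206265 = 8.2661 × 10^-8 rad.
d = B/θ = (1.496 × 10^8) / (8.2661 × 10^-8) = 1.8098 × 10^15 km.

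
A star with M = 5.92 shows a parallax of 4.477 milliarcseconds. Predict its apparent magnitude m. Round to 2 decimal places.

m = 12.67

d = 1/p = 1/0.004477″ = 223.36 pc.
m − M = 5 log₁₀ d − 5 = 5 log₁₀(223.36) − 5 = 11.7450 − 5 = 6.7450.
m = M + (m − M) = 5.92 + 6.7450 = 12.67.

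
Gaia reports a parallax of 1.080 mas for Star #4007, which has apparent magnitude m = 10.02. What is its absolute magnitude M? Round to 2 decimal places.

M = 0.19

d = 1/p = 1/0.001080″ = 925.93 pc.
m − M = 5 log₁₀(925.93) − 5 = 14.8329 − 5 = 9.8329.
M = m − (m − M) = 10.02 − 9.8329 = 0.19.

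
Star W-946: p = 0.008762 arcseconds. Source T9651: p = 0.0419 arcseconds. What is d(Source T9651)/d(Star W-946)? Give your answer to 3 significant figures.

0.209

Since d = 1/p, d_B/d_A = p_A/p_B.
= 0.008762 / 0.0419 = 0.20912.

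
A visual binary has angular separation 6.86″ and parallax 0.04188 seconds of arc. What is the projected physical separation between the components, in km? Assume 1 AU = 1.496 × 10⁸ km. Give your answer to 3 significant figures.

2.45 × 10^10 km

d = 1/p = 1/0.04188″ = 23.878 pc.
At distance d (pc), an angle of θ arcsec spans θ·d AU: s = 6.86 × 23.878 = 163.8 AU.
= 163.8 × 1.496 × 10⁸ km = 2.4504 × 10^10 km.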